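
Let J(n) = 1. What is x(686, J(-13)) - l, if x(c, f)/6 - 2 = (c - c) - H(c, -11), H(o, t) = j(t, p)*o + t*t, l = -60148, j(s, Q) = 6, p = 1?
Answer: 34738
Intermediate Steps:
H(o, t) = t² + 6*o (H(o, t) = 6*o + t*t = 6*o + t² = t² + 6*o)
x(c, f) = -714 - 36*c (x(c, f) = 12 + 6*((c - c) - ((-11)² + 6*c)) = 12 + 6*(0 - (121 + 6*c)) = 12 + 6*(0 + (-121 - 6*c)) = 12 + 6*(-121 - 6*c) = 12 + (-726 - 36*c) = -714 - 36*c)
x(686, J(-13)) - l = (-714 - 36*686) - 1*(-60148) = (-714 - 24696) + 60148 = -25410 + 60148 = 34738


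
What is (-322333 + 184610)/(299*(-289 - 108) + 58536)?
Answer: 137723/60167 ≈ 2.2890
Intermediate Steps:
(-322333 + 184610)/(299*(-289 - 108) + 58536) = -137723/(299*(-397) + 58536) = -137723/(-118703 + 58536) = -137723/(-60167) = -137723*(-1/60167) = 137723/60167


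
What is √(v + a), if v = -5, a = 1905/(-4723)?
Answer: 4*I*√7533185/4723 ≈ 2.3245*I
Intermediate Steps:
a = -1905/4723 (a = 1905*(-1/4723) = -1905/4723 ≈ -0.40335)
√(v + a) = √(-5 - 1905/4723) = √(-25520/4723) = 4*I*√7533185/4723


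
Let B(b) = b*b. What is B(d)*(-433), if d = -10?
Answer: -43300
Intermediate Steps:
B(b) = b²
B(d)*(-433) = (-10)²*(-433) = 100*(-433) = -43300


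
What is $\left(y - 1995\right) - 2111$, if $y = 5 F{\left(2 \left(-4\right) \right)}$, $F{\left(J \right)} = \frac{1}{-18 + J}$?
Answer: $- \frac{106761}{26} \approx -4106.2$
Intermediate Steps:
$y = - \frac{5}{26}$ ($y = \frac{5}{-18 + 2 \left(-4\right)} = \frac{5}{-18 - 8} = \frac{5}{-26} = 5 \left(- \frac{1}{26}\right) = - \frac{5}{26} \approx -0.19231$)
$\left(y - 1995\right) - 2111 = \left(- \frac{5}{26} - 1995\right) - 2111 = - \frac{51875}{26} - 2111 = - \frac{106761}{26}$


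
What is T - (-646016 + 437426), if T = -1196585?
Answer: -987995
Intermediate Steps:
T - (-646016 + 437426) = -1196585 - (-646016 + 437426) = -1196585 - 1*(-208590) = -1196585 + 208590 = -987995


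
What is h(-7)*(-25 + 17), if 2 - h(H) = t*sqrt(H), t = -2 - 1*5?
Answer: -16 - 56*I*sqrt(7) ≈ -16.0 - 148.16*I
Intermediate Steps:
t = -7 (t = -2 - 5 = -7)
h(H) = 2 + 7*sqrt(H) (h(H) = 2 - (-7)*sqrt(H) = 2 + 7*sqrt(H))
h(-7)*(-25 + 17) = (2 + 7*sqrt(-7))*(-25 + 17) = (2 + 7*(I*sqrt(7)))*(-8) = (2 + 7*I*sqrt(7))*(-8) = -16 - 56*I*sqrt(7)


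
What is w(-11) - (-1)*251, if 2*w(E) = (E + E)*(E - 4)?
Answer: 416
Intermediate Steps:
w(E) = E*(-4 + E) (w(E) = ((E + E)*(E - 4))/2 = ((2*E)*(-4 + E))/2 = (2*E*(-4 + E))/2 = E*(-4 + E))
w(-11) - (-1)*251 = -11*(-4 - 11) - (-1)*251 = -11*(-15) - 1*(-251) = 165 + 251 = 416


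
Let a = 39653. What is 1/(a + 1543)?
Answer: 1/41196 ≈ 2.4274e-5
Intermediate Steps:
1/(a + 1543) = 1/(39653 + 1543) = 1/41196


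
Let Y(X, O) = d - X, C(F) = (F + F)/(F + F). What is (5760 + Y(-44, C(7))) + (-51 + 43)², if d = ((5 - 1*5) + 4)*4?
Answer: 5884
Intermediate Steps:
C(F) = 1 (C(F) = (2*F)/((2*F)) = (2*F)*(1/(2*F)) = 1)
d = 16 (d = ((5 - 5) + 4)*4 = (0 + 4)*4 = 4*4 = 16)
Y(X, O) = 16 - X
(5760 + Y(-44, C(7))) + (-51 + 43)² = (5760 + (16 - 1*(-44))) + (-51 + 43)² = (5760 + (16 + 44)) + (-8)² = (5760 + 60) + 64 = 5820 + 64 = 5884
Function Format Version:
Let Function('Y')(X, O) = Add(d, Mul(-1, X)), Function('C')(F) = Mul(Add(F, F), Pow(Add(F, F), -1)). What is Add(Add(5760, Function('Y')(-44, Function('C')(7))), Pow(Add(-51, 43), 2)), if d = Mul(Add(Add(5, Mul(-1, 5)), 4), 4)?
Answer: 5884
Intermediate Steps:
Function('C')(F) = 1 (Function('C')(F) = Mul(Mul(2, F), Pow(Mul(2, F), -1)) = Mul(Mul(2, F), Mul(Rational(1, 2), Pow(F, -1))) = 1)
d = 16 (d = Mul(Add(Add(5, -5), 4), 4) = Mul(Add(0, 4), 4) = Mul(4, 4) = 16)
Function('Y')(X, O) = Add(16, Mul(-1, X))
Add(Add(5760, Function('Y')(-44, Function('C')(7))), Pow(Add(-51, 43), 2)) = Add(Add(5760, Add(16, Mul(-1, -44))), Pow(Add(-51, 43), 2)) = Add(Add(5760, Add(16, 44)), Pow(-8, 2)) = Add(Add(5760, 60), 64) = Add(5820, 64) = 5884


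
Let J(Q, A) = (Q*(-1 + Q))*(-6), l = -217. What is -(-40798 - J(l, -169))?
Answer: -243038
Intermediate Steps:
J(Q, A) = -6*Q*(-1 + Q)
-(-40798 - J(l, -169)) = -(-40798 - 6*(-217)*(1 - 1*(-217))) = -(-40798 - 6*(-217)*(1 + 217)) = -(-40798 - 6*(-217)*218) = -(-40798 - 1*(-283836)) = -(-40798 + 283836) = -1*243038 = -243038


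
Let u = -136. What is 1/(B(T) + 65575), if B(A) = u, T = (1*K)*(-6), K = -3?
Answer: 1/65439 ≈ 1.5281e-5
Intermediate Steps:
T = 18 (T = (1*(-3))*(-6) = -3*(-6) = 18)
B(A) = -136
1/(B(T) + 65575) = 1/(-136 + 65575) = 1/65439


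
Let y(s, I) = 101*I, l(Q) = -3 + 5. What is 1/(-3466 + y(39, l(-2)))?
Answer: -1/3264 ≈ -0.00030637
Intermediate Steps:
l(Q) = 2
1/(-3466 + y(39, l(-2))) = 1/(-3466 + 101*2) = 1/(-3466 + 202) = 1/(-3264) = -1/3264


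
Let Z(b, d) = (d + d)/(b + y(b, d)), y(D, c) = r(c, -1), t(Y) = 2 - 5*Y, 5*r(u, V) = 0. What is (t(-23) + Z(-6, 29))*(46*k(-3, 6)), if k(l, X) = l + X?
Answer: 14812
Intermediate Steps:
r(u, V) = 0 (r(u, V) = (1/5)*0 = 0)
y(D, c) = 0
k(l, X) = X + l
Z(b, d) = 2*d/b (Z(b, d) = (d + d)/(b + 0) = (2*d)/b = 2*d/b)
(t(-23) + Z(-6, 29))*(46*k(-3, 6)) = ((2 - 5*(-23)) + 2*29/(-6))*(46*(6 - 3)) = ((2 + 115) + 2*29*(-1/6))*(46*3) = (117 - 29/3)*138 = (322/3)*138 = 14812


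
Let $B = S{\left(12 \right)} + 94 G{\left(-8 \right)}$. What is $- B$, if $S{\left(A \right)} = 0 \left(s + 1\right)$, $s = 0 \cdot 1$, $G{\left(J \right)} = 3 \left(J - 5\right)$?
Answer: $3666$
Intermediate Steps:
$G{\left(J \right)} = -15 + 3 J$ ($G{\left(J \right)} = 3 \left(-5 + J\right) = -15 + 3 J$)
$s = 0$
$S{\left(A \right)} = 0$ ($S{\left(A \right)} = 0 \left(0 + 1\right) = 0 \cdot 1 = 0$)
$B = -3666$ ($B = 0 + 94 \left(-15 + 3 \left(-8\right)\right) = 0 + 94 \left(-15 - 24\right) = 0 + 94 \left(-39\right) = 0 - 3666 = -3666$)
$- B = \left(-1\right) \left(-3666\right) = 3666$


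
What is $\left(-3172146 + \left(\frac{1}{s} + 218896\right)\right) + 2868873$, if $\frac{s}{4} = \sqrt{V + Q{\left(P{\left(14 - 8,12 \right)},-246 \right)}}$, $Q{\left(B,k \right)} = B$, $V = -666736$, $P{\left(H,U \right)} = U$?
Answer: $-84377 - \frac{i \sqrt{166681}}{1333448} \approx -84377.0 - 0.00030617 i$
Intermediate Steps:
$s = 8 i \sqrt{166681}$ ($s = 4 \sqrt{-666736 + 12} = 4 \sqrt{-666724} = 4 \cdot 2 i \sqrt{166681} = 8 i \sqrt{166681} \approx 3266.1 i$)
$\left(-3172146 + \left(\frac{1}{s} + 218896\right)\right) + 2868873 = \left(-3172146 + \left(\frac{1}{8 i \sqrt{166681}} + 218896\right)\right) + 2868873 = \left(-3172146 + \left(- \frac{i \sqrt{166681}}{1333448} + 218896\right)\right) + 2868873 = \left(-3172146 + \left(218896 - \frac{i \sqrt{166681}}{1333448}\right)\right) + 2868873 = \left(-2953250 - \frac{i \sqrt{166681}}{1333448}\right) + 2868873 = -84377 - \frac{i \sqrt{166681}}{1333448}$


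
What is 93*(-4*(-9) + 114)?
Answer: 13950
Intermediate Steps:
93*(-4*(-9) + 114) = 93*(36 + 114) = 93*150 = 13950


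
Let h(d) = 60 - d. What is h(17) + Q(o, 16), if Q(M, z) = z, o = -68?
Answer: 59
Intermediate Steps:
h(17) + Q(o, 16) = (60 - 1*17) + 16 = (60 - 17) + 16 = 43 + 16 = 59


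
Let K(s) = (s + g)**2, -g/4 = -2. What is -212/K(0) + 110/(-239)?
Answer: -14427/3824 ≈ -3.7728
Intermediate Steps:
g = 8 (g = -4*(-2) = 8)
K(s) = (8 + s)**2 (K(s) = (s + 8)**2 = (8 + s)**2)
-212/K(0) + 110/(-239) = -212/(8 + 0)**2 + 110/(-239) = -212/(8**2) + 110*(-1/239) = -212/64 - 110/239 = -212*1/64 - 110/239 = -53/16 - 110/239 = -14427/3824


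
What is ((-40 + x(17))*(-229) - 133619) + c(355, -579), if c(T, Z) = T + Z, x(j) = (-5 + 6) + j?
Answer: -128805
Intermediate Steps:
x(j) = 1 + j
((-40 + x(17))*(-229) - 133619) + c(355, -579) = ((-40 + (1 + 17))*(-229) - 133619) + (355 - 579) = ((-40 + 18)*(-229) - 133619) - 224 = (-22*(-229) - 133619) - 224 = (5038 - 133619) - 224 = -128581 - 224 = -128805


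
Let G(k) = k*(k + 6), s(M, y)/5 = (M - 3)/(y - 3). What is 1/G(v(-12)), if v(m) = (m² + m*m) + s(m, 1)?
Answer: 4/431613 ≈ 9.2676e-6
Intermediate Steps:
s(M, y) = 5*(-3 + M)/(-3 + y) (s(M, y) = 5*((M - 3)/(y - 3)) = 5*((-3 + M)/(-3 + y)) = 5*(-3 + M)/(-3 + y))
v(m) = 15/2 + 2*m² - 5*m/2 (v(m) = (m² + m*m) + 5*(-3 + m)/(-3 + 1) = (m² + m²) + 5*(-3 + m)/(-2) = 2*m² + 5*(-½)*(-3 + m) = 2*m² + (15/2 - 5*m/2) = 15/2 + 2*m² - 5*m/2)
G(k) = k*(6 + k)
1/G(v(-12)) = 1/((15/2 + 2*(-12)² - 5/2*(-12))*(6 + (15/2 + 2*(-12)² - 5/2*(-12)))) = 1/((15/2 + 2*144 + 30)*(6 + (15/2 + 2*144 + 30))) = 1/((15/2 + 288 + 30)*(6 + (15/2 + 288 + 30))) = 1/(651*(6 + 651/2)/2) = 1/((651/2)*(663/2)) = 1/(431613/4) = 4/431613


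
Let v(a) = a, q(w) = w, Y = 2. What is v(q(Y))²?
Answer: 4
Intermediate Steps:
v(q(Y))² = 2² = 4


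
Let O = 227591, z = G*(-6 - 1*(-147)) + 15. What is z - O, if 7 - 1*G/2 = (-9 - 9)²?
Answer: -316970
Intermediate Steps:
G = -634 (G = 14 - 2*(-9 - 9)² = 14 - 2*(-18)² = 14 - 2*324 = 14 - 648 = -634)
z = -89379 (z = -634*(-6 - 1*(-147)) + 15 = -634*(-6 + 147) + 15 = -634*141 + 15 = -89394 + 15 = -89379)
z - O = -89379 - 1*227591 = -89379 - 227591 = -316970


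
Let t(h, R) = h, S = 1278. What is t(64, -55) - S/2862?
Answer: 10105/159 ≈ 63.553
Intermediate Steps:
t(64, -55) - S/2862 = 64 - 1278/2862 = 64 - 1*71/159 = 64 - 71/159 = 10105/159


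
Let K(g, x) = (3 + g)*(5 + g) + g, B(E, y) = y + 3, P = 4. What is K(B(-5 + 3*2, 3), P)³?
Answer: 1157625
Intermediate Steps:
B(E, y) = 3 + y
K(g, x) = g + (3 + g)*(5 + g)
K(B(-5 + 3*2, 3), P)³ = (15 + (3 + 3)² + 9*(3 + 3))³ = (15 + 6² + 9*6)³ = (15 + 36 + 54)³ = 105³ = 1157625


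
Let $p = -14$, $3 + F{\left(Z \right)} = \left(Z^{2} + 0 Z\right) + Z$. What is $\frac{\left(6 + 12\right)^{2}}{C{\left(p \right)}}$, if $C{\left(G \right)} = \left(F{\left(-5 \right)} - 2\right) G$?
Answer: $- \frac{54}{35} \approx -1.5429$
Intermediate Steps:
$F{\left(Z \right)} = -3 + Z + Z^{2}$ ($F{\left(Z \right)} = -3 + \left(\left(Z^{2} + 0 Z\right) + Z\right) = -3 + \left(\left(Z^{2} + 0\right) + Z\right) = -3 + \left(Z^{2} + Z\right) = -3 + \left(Z + Z^{2}\right) = -3 + Z + Z^{2}$)
$C{\left(G \right)} = 15 G$ ($C{\left(G \right)} = \left(\left(-3 - 5 + \left(-5\right)^{2}\right) - 2\right) G = \left(\left(-3 - 5 + 25\right) - 2\right) G = \left(17 - 2\right) G = 15 G$)
$\frac{\left(6 + 12\right)^{2}}{C{\left(p \right)}} = \frac{\left(6 + 12\right)^{2}}{15 \left(-14\right)} = \frac{18^{2}}{-210} = 324 \left(- \frac{1}{210}\right) = - \frac{54}{35}$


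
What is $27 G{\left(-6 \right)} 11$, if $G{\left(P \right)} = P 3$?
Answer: $-5346$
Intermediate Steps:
$G{\left(P \right)} = 3 P$
$27 G{\left(-6 \right)} 11 = 27 \cdot 3 \left(-6\right) 11 = 27 \left(-18\right) 11 = \left(-486\right) 11 = -5346$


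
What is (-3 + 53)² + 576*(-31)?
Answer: -15356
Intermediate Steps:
(-3 + 53)² + 576*(-31) = 50² - 17856 = 2500 - 17856 = -15356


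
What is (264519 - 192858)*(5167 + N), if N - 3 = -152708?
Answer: -10572720618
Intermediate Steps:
N = -152705 (N = 3 - 152708 = -152705)
(264519 - 192858)*(5167 + N) = (264519 - 192858)*(5167 - 152705) = 71661*(-147538) = -10572720618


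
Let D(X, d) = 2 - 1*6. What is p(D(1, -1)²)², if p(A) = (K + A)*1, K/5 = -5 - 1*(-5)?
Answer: 256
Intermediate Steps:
K = 0 (K = 5*(-5 - 1*(-5)) = 5*(-5 + 5) = 5*0 = 0)
D(X, d) = -4 (D(X, d) = 2 - 6 = -4)
p(A) = A (p(A) = (0 + A)*1 = A*1 = A)
p(D(1, -1)²)² = ((-4)²)² = 16² = 256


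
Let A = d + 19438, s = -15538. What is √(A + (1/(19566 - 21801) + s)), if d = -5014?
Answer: I*√5564682885/2235 ≈ 33.377*I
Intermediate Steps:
A = 14424 (A = -5014 + 19438 = 14424)
√(A + (1/(19566 - 21801) + s)) = √(14424 + (1/(19566 - 21801) - 15538)) = √(14424 + (1/(-2235) - 15538)) = √(14424 + (-1/2235 - 15538)) = √(14424 - 34727431/2235) = √(-2489791/2235) = I*√5564682885/2235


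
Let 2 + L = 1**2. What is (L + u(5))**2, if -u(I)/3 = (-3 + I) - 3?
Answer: 4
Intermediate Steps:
u(I) = 18 - 3*I (u(I) = -3*((-3 + I) - 3) = -3*(-6 + I) = 18 - 3*I)
L = -1 (L = -2 + 1**2 = -2 + 1 = -1)
(L + u(5))**2 = (-1 + (18 - 3*5))**2 = (-1 + (18 - 15))**2 = (-1 + 3)**2 = 2**2 = 4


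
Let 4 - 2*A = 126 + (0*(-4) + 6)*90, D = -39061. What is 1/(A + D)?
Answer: -1/39392 ≈ -2.5386e-5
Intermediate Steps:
A = -331 (A = 2 - (126 + (0*(-4) + 6)*90)/2 = 2 - (126 + (0 + 6)*90)/2 = 2 - (126 + 6*90)/2 = 2 - (126 + 540)/2 = 2 - 1/2*666 = 2 - 333 = -331)
1/(A + D) = 1/(-331 - 39061) = 1/(-39392) = -1/39392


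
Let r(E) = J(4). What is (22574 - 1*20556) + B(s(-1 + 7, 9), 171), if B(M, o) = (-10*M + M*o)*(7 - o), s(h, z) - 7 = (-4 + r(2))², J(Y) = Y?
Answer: -182810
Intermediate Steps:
r(E) = 4
s(h, z) = 7 (s(h, z) = 7 + (-4 + 4)² = 7 + 0² = 7 + 0 = 7)
B(M, o) = (7 - o)*(-10*M + M*o)
(22574 - 1*20556) + B(s(-1 + 7, 9), 171) = (22574 - 1*20556) + 7*(-70 - 1*171² + 17*171) = (22574 - 20556) + 7*(-70 - 1*29241 + 2907) = 2018 + 7*(-70 - 29241 + 2907) = 2018 + 7*(-26404) = 2018 - 184828 = -182810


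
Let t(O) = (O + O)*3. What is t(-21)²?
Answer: 15876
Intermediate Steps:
t(O) = 6*O (t(O) = (2*O)*3 = 6*O)
t(-21)² = (6*(-21))² = (-126)² = 15876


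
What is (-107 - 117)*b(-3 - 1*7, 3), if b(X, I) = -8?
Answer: 1792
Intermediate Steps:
(-107 - 117)*b(-3 - 1*7, 3) = (-107 - 117)*(-8) = -224*(-8) = 1792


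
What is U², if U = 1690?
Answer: 2856100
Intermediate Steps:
U² = 1690² = 2856100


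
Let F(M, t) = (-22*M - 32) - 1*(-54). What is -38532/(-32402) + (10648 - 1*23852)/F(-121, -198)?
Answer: -40552015/10870871 ≈ -3.7303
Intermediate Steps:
F(M, t) = 22 - 22*M (F(M, t) = (-32 - 22*M) + 54 = 22 - 22*M)
-38532/(-32402) + (10648 - 1*23852)/F(-121, -198) = -38532/(-32402) + (10648 - 1*23852)/(22 - 22*(-121)) = -38532*(-1/32402) + (10648 - 23852)/(22 + 2662) = 19266/16201 - 13204/2684 = 19266/16201 - 13204*1/2684 = 19266/16201 - 3301/671 = -40552015/10870871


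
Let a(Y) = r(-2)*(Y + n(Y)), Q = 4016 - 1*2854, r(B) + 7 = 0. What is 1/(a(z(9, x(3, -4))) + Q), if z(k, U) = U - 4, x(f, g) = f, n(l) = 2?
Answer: 1/1155 ≈ 0.00086580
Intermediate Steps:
z(k, U) = -4 + U
r(B) = -7 (r(B) = -7 + 0 = -7)
Q = 1162 (Q = 4016 - 2854 = 1162)
a(Y) = -14 - 7*Y (a(Y) = -7*(Y + 2) = -7*(2 + Y) = -14 - 7*Y)
1/(a(z(9, x(3, -4))) + Q) = 1/((-14 - 7*(-4 + 3)) + 1162) = 1/((-14 - 7*(-1)) + 1162) = 1/((-14 + 7) + 1162) = 1/(-7 + 1162) = 1/1155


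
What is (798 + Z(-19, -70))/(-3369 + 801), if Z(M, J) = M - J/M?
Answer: -14731/48792 ≈ -0.30191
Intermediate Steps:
Z(M, J) = M - J/M
(798 + Z(-19, -70))/(-3369 + 801) = (798 + (-19 - 1*(-70)/(-19)))/(-3369 + 801) = (798 + (-19 - 1*(-70)*(-1/19)))/(-2568) = (798 + (-19 - 70/19))*(-1/2568) = (798 - 431/19)*(-1/2568) = (14731/19)*(-1/2568) = -14731/48792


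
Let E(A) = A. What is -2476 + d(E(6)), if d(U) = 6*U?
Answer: -2440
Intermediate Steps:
-2476 + d(E(6)) = -2476 + 6*6 = -2476 + 36 = -2440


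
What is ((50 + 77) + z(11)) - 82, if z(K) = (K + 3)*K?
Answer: 199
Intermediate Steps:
z(K) = K*(3 + K) (z(K) = (3 + K)*K = K*(3 + K))
((50 + 77) + z(11)) - 82 = ((50 + 77) + 11*(3 + 11)) - 82 = (127 + 11*14) - 82 = (127 + 154) - 82 = 281 - 82 = 199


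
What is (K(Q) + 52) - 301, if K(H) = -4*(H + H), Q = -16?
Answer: -121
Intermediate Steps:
K(H) = -8*H
(K(Q) + 52) - 301 = (-8*(-16) + 52) - 301 = (128 + 52) - 301 = 180 - 301 = -121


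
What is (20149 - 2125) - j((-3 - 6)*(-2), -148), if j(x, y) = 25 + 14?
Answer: 17985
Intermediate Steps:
j(x, y) = 39
(20149 - 2125) - j((-3 - 6)*(-2), -148) = (20149 - 2125) - 1*39 = 18024 - 39 = 17985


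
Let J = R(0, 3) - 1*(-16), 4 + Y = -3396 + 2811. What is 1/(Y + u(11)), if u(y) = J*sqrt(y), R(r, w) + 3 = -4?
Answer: -589/346030 - 9*sqrt(11)/346030 ≈ -0.0017884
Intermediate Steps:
R(r, w) = -7 (R(r, w) = -3 - 4 = -7)
Y = -589 (Y = -4 + (-3396 + 2811) = -4 - 585 = -589)
J = 9 (J = -7 - 1*(-16) = -7 + 16 = 9)
u(y) = 9*sqrt(y)
1/(Y + u(11)) = 1/(-589 + 9*sqrt(11))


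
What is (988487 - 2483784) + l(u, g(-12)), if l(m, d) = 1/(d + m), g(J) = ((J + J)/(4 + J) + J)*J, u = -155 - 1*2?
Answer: -73269554/49 ≈ -1.4953e+6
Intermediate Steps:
u = -157 (u = -155 - 2 = -157)
g(J) = J*(J + 2*J/(4 + J)) (g(J) = ((2*J)/(4 + J) + J)*J = (2*J/(4 + J) + J)*J = (J + 2*J/(4 + J))*J = J*(J + 2*J/(4 + J)))
(988487 - 2483784) + l(u, g(-12)) = (988487 - 2483784) + 1/((-12)**2*(6 - 12)/(4 - 12) - 157) = -1495297 + 1/(144*(-6)/(-8) - 157) = -1495297 + 1/(144*(-1/8)*(-6) - 157) = -1495297 + 1/(108 - 157) = -1495297 + 1/(-49) = -1495297 - 1/49 = -73269554/49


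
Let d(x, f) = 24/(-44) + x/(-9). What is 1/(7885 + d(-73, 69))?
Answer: 99/781364 ≈ 0.00012670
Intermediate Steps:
d(x, f) = -6/11 - x/9 (d(x, f) = 24*(-1/44) + x*(-⅑) = -6/11 - x/9)
1/(7885 + d(-73, 69)) = 1/(7885 + (-6/11 - ⅑*(-73))) = 1/(7885 + (-6/11 + 73/9)) = 1/(7885 + 749/99) = 1/(781364/99) = 99/781364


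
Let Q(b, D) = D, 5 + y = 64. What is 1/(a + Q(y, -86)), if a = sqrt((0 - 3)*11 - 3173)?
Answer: -43/5301 - I*sqrt(3206)/10602 ≈ -0.0081117 - 0.0053407*I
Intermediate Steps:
a = I*sqrt(3206) (a = sqrt(-3*11 - 3173) = sqrt(-33 - 3173) = sqrt(-3206) = I*sqrt(3206) ≈ 56.622*I)
y = 59 (y = -5 + 64 = 59)
1/(a + Q(y, -86)) = 1/(I*sqrt(3206) - 86) = 1/(-86 + I*sqrt(3206))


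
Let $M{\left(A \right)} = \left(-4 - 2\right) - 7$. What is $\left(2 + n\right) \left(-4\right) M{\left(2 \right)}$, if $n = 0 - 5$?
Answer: $-156$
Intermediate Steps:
$n = -5$ ($n = 0 - 5 = -5$)
$M{\left(A \right)} = -13$ ($M{\left(A \right)} = -6 - 7 = -13$)
$\left(2 + n\right) \left(-4\right) M{\left(2 \right)} = \left(2 - 5\right) \left(-4\right) \left(-13\right) = \left(-3\right) \left(-4\right) \left(-13\right) = 12 \left(-13\right) = -156$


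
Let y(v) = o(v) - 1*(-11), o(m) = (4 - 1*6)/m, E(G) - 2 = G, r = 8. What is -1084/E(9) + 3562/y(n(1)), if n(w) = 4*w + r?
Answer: 12664/55 ≈ 230.25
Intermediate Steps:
E(G) = 2 + G
n(w) = 8 + 4*w (n(w) = 4*w + 8 = 8 + 4*w)
o(m) = -2/m (o(m) = (4 - 6)/m = -2/m)
y(v) = 11 - 2/v (y(v) = -2/v - 1*(-11) = -2/v + 11 = 11 - 2/v)
-1084/E(9) + 3562/y(n(1)) = -1084/(2 + 9) + 3562/(11 - 2/(8 + 4*1)) = -1084/11 + 3562/(11 - 2/(8 + 4)) = -1084*1/11 + 3562/(11 - 2/12) = -1084/11 + 3562/(11 - 2*1/12) = -1084/11 + 3562/(11 - ⅙) = -1084/11 + 3562/(65/6) = -1084/11 + 3562*(6/65) = -1084/11 + 1644/5 = 12664/55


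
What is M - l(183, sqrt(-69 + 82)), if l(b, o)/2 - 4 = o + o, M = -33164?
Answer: -33172 - 4*sqrt(13) ≈ -33186.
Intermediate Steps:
l(b, o) = 8 + 4*o (l(b, o) = 8 + 2*(o + o) = 8 + 2*(2*o) = 8 + 4*o)
M - l(183, sqrt(-69 + 82)) = -33164 - (8 + 4*sqrt(-69 + 82)) = -33164 - (8 + 4*sqrt(13)) = -33164 + (-8 - 4*sqrt(13)) = -33172 - 4*sqrt(13)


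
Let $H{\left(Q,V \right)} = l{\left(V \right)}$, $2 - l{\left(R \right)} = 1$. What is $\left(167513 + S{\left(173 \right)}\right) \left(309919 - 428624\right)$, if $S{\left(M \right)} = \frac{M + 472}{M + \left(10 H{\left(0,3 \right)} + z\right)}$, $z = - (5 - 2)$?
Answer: $- \frac{238620672295}{12} \approx -1.9885 \cdot 10^{10}$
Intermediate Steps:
$l{\left(R \right)} = 1$ ($l{\left(R \right)} = 2 - 1 = 1$)
$H{\left(Q,V \right)} = 1$
$z = -3$ ($z = \left(-1\right) 3 = -3$)
$S{\left(M \right)} = \frac{472 + M}{7 + M}$ ($S{\left(M \right)} = \frac{M + 472}{M + \left(10 \cdot 1 - 3\right)} = \frac{472 + M}{M + \left(10 - 3\right)} = \frac{472 + M}{M + 7} = \frac{472 + M}{7 + M}$)
$\left(167513 + S{\left(173 \right)}\right) \left(309919 - 428624\right) = \left(167513 + \frac{472 + 173}{7 + 173}\right) \left(309919 - 428624\right) = \left(167513 + \frac{1}{180} \cdot 645\right) \left(-118705\right) = \left(167513 + \frac{43}{12}\right) \left(-118705\right) = \frac{2010199}{12} \left(-118705\right) = - \frac{238620672295}{12}$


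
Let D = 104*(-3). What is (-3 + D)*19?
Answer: -5985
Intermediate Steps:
D = -312
(-3 + D)*19 = (-3 - 312)*19 = -315*19 = -5985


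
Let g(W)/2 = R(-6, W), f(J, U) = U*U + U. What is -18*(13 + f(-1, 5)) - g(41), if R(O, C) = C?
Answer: -856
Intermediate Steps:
f(J, U) = U + U² (f(J, U) = U² + U = U + U²)
g(W) = 2*W
-18*(13 + f(-1, 5)) - g(41) = -18*(13 + 5*(1 + 5)) - 2*41 = -18*(13 + 5*6) - 1*82 = -18*(13 + 30) - 82 = -18*43 - 82 = -774 - 82 = -856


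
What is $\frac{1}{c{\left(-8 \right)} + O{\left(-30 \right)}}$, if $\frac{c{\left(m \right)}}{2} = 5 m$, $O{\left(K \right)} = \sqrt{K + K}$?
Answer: $- \frac{4}{323} - \frac{i \sqrt{15}}{3230} \approx -0.012384 - 0.0011991 i$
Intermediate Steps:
$O{\left(K \right)} = \sqrt{2} \sqrt{K}$ ($O{\left(K \right)} = \sqrt{2 K} = \sqrt{2} \sqrt{K}$)
$c{\left(m \right)} = 10 m$ ($c{\left(m \right)} = 2 \cdot 5 m = 10 m$)
$\frac{1}{c{\left(-8 \right)} + O{\left(-30 \right)}} = \frac{1}{10 \left(-8\right) + \sqrt{2} \sqrt{-30}} = \frac{1}{-80 + \sqrt{2} i \sqrt{30}} = \frac{1}{-80 + 2 i \sqrt{15}}$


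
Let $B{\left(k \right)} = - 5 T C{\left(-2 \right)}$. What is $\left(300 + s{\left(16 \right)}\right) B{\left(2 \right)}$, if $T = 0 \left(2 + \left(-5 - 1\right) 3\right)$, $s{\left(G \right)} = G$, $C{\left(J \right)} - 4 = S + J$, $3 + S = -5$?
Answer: $0$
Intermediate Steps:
$S = -8$ ($S = -3 - 5 = -8$)
$C{\left(J \right)} = -4 + J$ ($C{\left(J \right)} = 4 + \left(-8 + J\right) = -4 + J$)
$T = 0$ ($T = 0 \left(2 - 18\right) = 0 \left(-16\right) = 0$)
$B{\left(k \right)} = 0$ ($B{\left(k \right)} = \left(-5\right) 0 \left(-4 - 2\right) = 0 \left(-6\right) = 0$)
$\left(300 + s{\left(16 \right)}\right) B{\left(2 \right)} = \left(300 + 16\right) 0 = 316 \cdot 0 = 0$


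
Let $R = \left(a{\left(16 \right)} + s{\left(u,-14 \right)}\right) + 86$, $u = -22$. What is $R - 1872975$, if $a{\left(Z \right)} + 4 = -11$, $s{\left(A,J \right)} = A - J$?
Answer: $-1872912$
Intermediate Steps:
$a{\left(Z \right)} = -15$ ($a{\left(Z \right)} = -4 - 11 = -15$)
$R = 63$ ($R = \left(-15 - 8\right) + 86 = -23 + 86 = 63$)
$R - 1872975 = 63 - 1872975 = -1872912$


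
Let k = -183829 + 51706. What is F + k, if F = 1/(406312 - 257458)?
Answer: -19667037041/148854 ≈ -1.3212e+5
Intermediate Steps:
k = -132123
F = 1/148854 ≈ 6.7180e-6
F + k = 1/148854 - 132123 = -19667037041/148854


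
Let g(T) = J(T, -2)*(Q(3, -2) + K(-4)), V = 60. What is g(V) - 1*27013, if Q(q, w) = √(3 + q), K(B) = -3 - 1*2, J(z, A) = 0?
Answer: -27013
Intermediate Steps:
K(B) = -5 (K(B) = -3 - 2 = -5)
g(T) = 0 (g(T) = 0*(√(3 + 3) - 5) = 0*(√6 - 5) = 0*(-5 + √6) = 0)
g(V) - 1*27013 = 0 - 1*27013 = 0 - 27013 = -27013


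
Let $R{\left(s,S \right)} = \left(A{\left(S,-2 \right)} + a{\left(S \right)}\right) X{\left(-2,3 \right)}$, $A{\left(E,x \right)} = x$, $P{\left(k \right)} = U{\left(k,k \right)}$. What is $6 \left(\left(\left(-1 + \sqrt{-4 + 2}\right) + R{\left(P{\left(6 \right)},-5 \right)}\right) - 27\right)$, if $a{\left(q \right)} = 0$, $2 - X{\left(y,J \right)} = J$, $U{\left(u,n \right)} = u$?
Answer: $-156 + 6 i \sqrt{2} \approx -156.0 + 8.4853 i$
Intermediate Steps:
$X{\left(y,J \right)} = 2 - J$
$P{\left(k \right)} = k$
$R{\left(s,S \right)} = 2$ ($R{\left(s,S \right)} = \left(-2 + 0\right) \left(2 - 3\right) = - 2 \left(2 - 3\right) = \left(-2\right) \left(-1\right) = 2$)
$6 \left(\left(\left(-1 + \sqrt{-4 + 2}\right) + R{\left(P{\left(6 \right)},-5 \right)}\right) - 27\right) = 6 \left(\left(\left(-1 + \sqrt{-4 + 2}\right) + 2\right) - 27\right) = 6 \left(\left(\left(-1 + \sqrt{-2}\right) + 2\right) - 27\right) = 6 \left(\left(\left(-1 + i \sqrt{2}\right) + 2\right) - 27\right) = 6 \left(\left(1 + i \sqrt{2}\right) - 27\right) = 6 \left(-26 + i \sqrt{2}\right) = -156 + 6 i \sqrt{2}$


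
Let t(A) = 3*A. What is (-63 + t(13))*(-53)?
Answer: 1272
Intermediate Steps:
(-63 + t(13))*(-53) = (-63 + 3*13)*(-53) = (-63 + 39)*(-53) = -24*(-53) = 1272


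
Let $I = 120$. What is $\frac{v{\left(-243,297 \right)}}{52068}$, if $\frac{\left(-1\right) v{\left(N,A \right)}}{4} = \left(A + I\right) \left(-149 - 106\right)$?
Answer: $\frac{35445}{4339} \approx 8.1689$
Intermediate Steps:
$v{\left(N,A \right)} = 122400 + 1020 A$ ($v{\left(N,A \right)} = - 4 \left(A + 120\right) \left(-149 - 106\right) = - 4 \left(120 + A\right) \left(-255\right) = - 4 \left(-30600 - 255 A\right) = 122400 + 1020 A$)
$\frac{v{\left(-243,297 \right)}}{52068} = \frac{122400 + 1020 \cdot 297}{52068} = \left(122400 + 302940\right) \frac{1}{52068} = 425340 \cdot \frac{1}{52068} = \frac{35445}{4339}$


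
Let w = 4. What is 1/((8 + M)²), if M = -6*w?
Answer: 1/256 ≈ 0.0039063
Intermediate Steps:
M = -24 (M = -6*4 = -24)
1/((8 + M)²) = 1/((8 - 24)²) = 1/((-16)²) = 1/256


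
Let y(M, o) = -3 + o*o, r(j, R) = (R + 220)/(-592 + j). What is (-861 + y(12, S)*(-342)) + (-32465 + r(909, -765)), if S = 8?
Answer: -17178141/317 ≈ -54190.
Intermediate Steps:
r(j, R) = (220 + R)/(-592 + j)
y(M, o) = -3 + o²
(-861 + y(12, S)*(-342)) + (-32465 + r(909, -765)) = (-861 + (-3 + 8²)*(-342)) + (-32465 + (220 - 765)/(-592 + 909)) = (-861 + (-3 + 64)*(-342)) + (-32465 - 545/317) = (-861 + 61*(-342)) + (-32465 + (1/317)*(-545)) = (-861 - 20862) + (-32465 - 545/317) = -21723 - 10291950/317 = -17178141/317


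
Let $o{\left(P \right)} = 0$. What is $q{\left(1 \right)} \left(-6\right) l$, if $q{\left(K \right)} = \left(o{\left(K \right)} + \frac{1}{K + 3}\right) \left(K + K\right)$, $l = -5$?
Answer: $15$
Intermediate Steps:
$q{\left(K \right)} = \frac{2 K}{3 + K}$ ($q{\left(K \right)} = \left(0 + \frac{1}{K + 3}\right) \left(K + K\right) = \left(0 + \frac{1}{3 + K}\right) 2 K = \frac{2 K}{3 + K}$)
$q{\left(1 \right)} \left(-6\right) l = 2 \cdot 1 \frac{1}{3 + 1} \left(-6\right) \left(-5\right) = 2 \cdot 1 \cdot \frac{1}{4} \left(-6\right) \left(-5\right) = \frac{1}{2} \left(-6\right) \left(-5\right) = \left(-3\right) \left(-5\right) = 15$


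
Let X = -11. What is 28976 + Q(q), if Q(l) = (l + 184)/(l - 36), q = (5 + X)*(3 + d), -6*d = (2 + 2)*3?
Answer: 608407/21 ≈ 28972.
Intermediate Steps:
d = -2 (d = -(2 + 2)*3/6 = -2*3/3 = -⅙*12 = -2)
q = -6 (q = (5 - 11)*(3 - 2) = -6*1 = -6)
Q(l) = (184 + l)/(-36 + l)
28976 + Q(q) = 28976 + (184 - 6)/(-36 - 6) = 28976 + 178/(-42) = 28976 - 1/42*178 = 28976 - 89/21 = 608407/21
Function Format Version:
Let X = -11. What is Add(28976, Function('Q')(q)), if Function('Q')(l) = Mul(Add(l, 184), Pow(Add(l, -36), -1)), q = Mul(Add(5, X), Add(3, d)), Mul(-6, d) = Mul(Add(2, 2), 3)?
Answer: Rational(608407, 21) ≈ 28972.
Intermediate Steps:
d = -2 (d = Mul(Rational(-1, 6), Mul(Add(2, 2), 3)) = Mul(Rational(-1, 6), Mul(4, 3)) = Mul(Rational(-1, 6), 12) = -2)
q = -6 (q = Mul(Add(5, -11), Add(3, -2)) = Mul(-6, 1) = -6)
Function('Q')(l) = Mul(Pow(Add(-36, l), -1), Add(184, l)) (Function('Q')(l) = Mul(Add(184, l), Pow(Add(-36, l), -1)) = Mul(Pow(Add(-36, l), -1), Add(184, l)))
Add(28976, Function('Q')(q)) = Add(28976, Mul(Pow(Add(-36, -6), -1), Add(184, -6))) = Add(28976, Mul(Pow(-42, -1), 178)) = Add(28976, Mul(Rational(-1, 42), 178)) = Add(28976, Rational(-89, 21)) = Rational(608407, 21)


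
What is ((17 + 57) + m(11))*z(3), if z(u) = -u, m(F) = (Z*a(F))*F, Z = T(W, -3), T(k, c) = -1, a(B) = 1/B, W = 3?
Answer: -219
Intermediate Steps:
Z = -1
m(F) = -1 (m(F) = (-1/F)*F = -1)
((17 + 57) + m(11))*z(3) = ((17 + 57) - 1)*(-1*3) = (74 - 1)*(-3) = 73*(-3) = -219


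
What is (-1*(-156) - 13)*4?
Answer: 572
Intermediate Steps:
(-1*(-156) - 13)*4 = (156 - 13)*4 = 143*4 = 572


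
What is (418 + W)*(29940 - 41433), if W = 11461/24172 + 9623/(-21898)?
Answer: -1271548055290995/264659228 ≈ -4.8045e+6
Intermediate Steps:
W = 9182911/264659228 (W = 11461*(1/24172) + 9623*(-1/21898) = 11461/24172 - 9623/21898 = 9182911/264659228 ≈ 0.034697)
(418 + W)*(29940 - 41433) = (418 + 9182911/264659228)*(29940 - 41433) = (110636740215/264659228)*(-11493) = -1271548055290995/264659228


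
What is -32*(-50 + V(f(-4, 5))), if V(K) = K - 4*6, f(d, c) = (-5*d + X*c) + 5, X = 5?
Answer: 768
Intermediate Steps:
f(d, c) = 5 - 5*d + 5*c (f(d, c) = (-5*d + 5*c) + 5 = 5 - 5*d + 5*c)
V(K) = -24 + K (V(K) = K - 24 = -24 + K)
-32*(-50 + V(f(-4, 5))) = -32*(-50 + (-24 + (5 - 5*(-4) + 5*5))) = -32*(-50 + (-24 + (5 + 20 + 25))) = -32*(-50 + (-24 + 50)) = -32*(-50 + 26) = -32*(-24) = 768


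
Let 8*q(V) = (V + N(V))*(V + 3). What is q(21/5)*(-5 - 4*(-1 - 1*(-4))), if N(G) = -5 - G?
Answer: 153/2 ≈ 76.500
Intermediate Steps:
q(V) = -15/8 - 5*V/8 (q(V) = ((V + (-5 - V))*(V + 3))/8 = (-5*(3 + V))/8 = (-15 - 5*V)/8 = -15/8 - 5*V/8)
q(21/5)*(-5 - 4*(-1 - 1*(-4))) = (-15/8 - 105/(8*5))*(-5 - 4*(-1 - 1*(-4))) = (-15/8 - 105/(8*5))*(-5 - 4*(-1 + 4)) = (-15/8 - 5/8*21/5)*(-5 - 4*3) = (-15/8 - 21/8)*(-5 - 12) = -9/2*(-17) = 153/2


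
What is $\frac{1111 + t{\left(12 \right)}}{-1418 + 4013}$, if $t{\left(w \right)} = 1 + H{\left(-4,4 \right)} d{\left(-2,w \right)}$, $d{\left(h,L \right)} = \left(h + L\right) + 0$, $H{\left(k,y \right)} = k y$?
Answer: $\frac{952}{2595} \approx 0.36686$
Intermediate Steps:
$d{\left(h,L \right)} = L + h$ ($d{\left(h,L \right)} = \left(L + h\right) + 0 = L + h$)
$t{\left(w \right)} = 33 - 16 w$ ($t{\left(w \right)} = 1 + \left(-4\right) 4 \left(w - 2\right) = 1 - 16 \left(-2 + w\right) = 1 - \left(-32 + 16 w\right) = 33 - 16 w$)
$\frac{1111 + t{\left(12 \right)}}{-1418 + 4013} = \frac{1111 + \left(33 - 192\right)}{-1418 + 4013} = \frac{1111 + \left(33 - 192\right)}{2595} = \left(1111 - 159\right) \frac{1}{2595} = 952 \cdot \frac{1}{2595} = \frac{952}{2595}$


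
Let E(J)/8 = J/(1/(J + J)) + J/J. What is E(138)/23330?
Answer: 152356/11665 ≈ 13.061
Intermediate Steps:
E(J) = 8 + 16*J**2 (E(J) = 8*(J/(1/(J + J)) + J/J) = 8*(J/(1/(2*J)) + 1) = 8*(J/((1/(2*J))) + 1) = 8*(J*(2*J) + 1) = 8*(2*J**2 + 1) = 8*(1 + 2*J**2) = 8 + 16*J**2)
E(138)/23330 = (8 + 16*138**2)/23330 = (8 + 16*19044)*(1/23330) = (8 + 304704)*(1/23330) = 304712*(1/23330) = 152356/11665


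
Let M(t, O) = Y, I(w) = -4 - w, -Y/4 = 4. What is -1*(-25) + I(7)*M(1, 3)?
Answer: 201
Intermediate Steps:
Y = -16 (Y = -4*4 = -16)
M(t, O) = -16
-1*(-25) + I(7)*M(1, 3) = -1*(-25) + (-4 - 1*7)*(-16) = 25 + (-4 - 7)*(-16) = 25 - 11*(-16) = 25 + 176 = 201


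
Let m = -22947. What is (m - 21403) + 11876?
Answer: -32474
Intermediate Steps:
(m - 21403) + 11876 = (-22947 - 21403) + 11876 = -44350 + 11876 = -32474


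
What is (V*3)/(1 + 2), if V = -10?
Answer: -10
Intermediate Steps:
(V*3)/(1 + 2) = (-10*3)/(1 + 2) = -30/3 = -30*1/3 = -10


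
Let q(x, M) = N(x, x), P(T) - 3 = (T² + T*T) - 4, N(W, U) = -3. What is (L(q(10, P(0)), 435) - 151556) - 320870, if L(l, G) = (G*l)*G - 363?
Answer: -1040464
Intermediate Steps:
P(T) = -1 + 2*T² (P(T) = 3 + ((T² + T*T) - 4) = 3 + ((T² + T²) - 4) = 3 + (2*T² - 4) = 3 + (-4 + 2*T²) = -1 + 2*T²)
q(x, M) = -3
L(l, G) = -363 + l*G² (L(l, G) = l*G² - 363 = -363 + l*G²)
(L(q(10, P(0)), 435) - 151556) - 320870 = ((-363 - 3*435²) - 151556) - 320870 = ((-363 - 3*189225) - 151556) - 320870 = ((-363 - 567675) - 151556) - 320870 = (-568038 - 151556) - 320870 = -719594 - 320870 = -1040464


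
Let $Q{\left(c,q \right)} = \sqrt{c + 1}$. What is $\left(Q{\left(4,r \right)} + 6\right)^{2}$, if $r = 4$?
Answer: $\left(6 + \sqrt{5}\right)^{2} \approx 67.833$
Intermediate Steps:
$Q{\left(c,q \right)} = \sqrt{1 + c}$
$\left(Q{\left(4,r \right)} + 6\right)^{2} = \left(\sqrt{1 + 4} + 6\right)^{2} = \left(\sqrt{5} + 6\right)^{2} = \left(6 + \sqrt{5}\right)^{2}$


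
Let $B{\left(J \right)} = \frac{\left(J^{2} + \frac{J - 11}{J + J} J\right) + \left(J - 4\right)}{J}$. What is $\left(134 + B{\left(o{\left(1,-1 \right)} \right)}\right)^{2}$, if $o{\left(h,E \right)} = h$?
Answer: $16129$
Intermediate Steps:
$B{\left(J \right)} = \frac{- \frac{19}{2} + J^{2} + \frac{3 J}{2}}{J}$ ($B{\left(J \right)} = \frac{\left(J^{2} + \frac{-11 + J}{2 J} J\right) + \left(J - 4\right)}{J} = \frac{\left(J^{2} + \left(-11 + J\right) \frac{1}{2 J} J\right) + \left(-4 + J\right)}{J} = \frac{\left(J^{2} + \frac{-11 + J}{2 J} J\right) + \left(-4 + J\right)}{J} = \frac{\left(J^{2} + \left(- \frac{11}{2} + \frac{J}{2}\right)\right) + \left(-4 + J\right)}{J} = \frac{\left(- \frac{11}{2} + J^{2} + \frac{J}{2}\right) + \left(-4 + J\right)}{J} = \frac{- \frac{19}{2} + J^{2} + \frac{3 J}{2}}{J}$)
$\left(134 + B{\left(o{\left(1,-1 \right)} \right)}\right)^{2} = \left(134 + \left(\frac{3}{2} + 1 - \frac{19}{2 \cdot 1}\right)\right)^{2} = \left(134 + \left(\frac{3}{2} + 1 - \frac{19}{2}\right)\right)^{2} = \left(134 - 7\right)^{2} = 127^{2} = 16129$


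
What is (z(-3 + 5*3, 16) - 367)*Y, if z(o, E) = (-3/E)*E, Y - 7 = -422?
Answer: 153550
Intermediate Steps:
Y = -415 (Y = 7 - 422 = -415)
z(o, E) = -3
(z(-3 + 5*3, 16) - 367)*Y = (-3 - 367)*(-415) = -370*(-415) = 153550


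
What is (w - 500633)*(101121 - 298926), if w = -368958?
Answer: 172009447755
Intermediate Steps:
(w - 500633)*(101121 - 298926) = (-368958 - 500633)*(101121 - 298926) = -869591*(-197805) = 172009447755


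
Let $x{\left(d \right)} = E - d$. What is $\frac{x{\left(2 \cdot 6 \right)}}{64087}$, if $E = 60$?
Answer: $\frac{48}{64087} \approx 0.00074898$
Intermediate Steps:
$x{\left(d \right)} = 60 - d$
$\frac{x{\left(2 \cdot 6 \right)}}{64087} = \frac{60 - 2 \cdot 6}{64087} = \left(60 - 12\right) \frac{1}{64087} = 48 \cdot \frac{1}{64087} = \frac{48}{64087}$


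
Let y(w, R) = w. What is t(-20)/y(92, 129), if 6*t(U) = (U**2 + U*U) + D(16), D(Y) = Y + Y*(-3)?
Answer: 32/23 ≈ 1.3913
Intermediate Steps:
D(Y) = -2*Y (D(Y) = Y - 3*Y = -2*Y)
t(U) = -16/3 + U**2/3 (t(U) = ((U**2 + U*U) - 2*16)/6 = ((U**2 + U**2) - 32)/6 = (2*U**2 - 32)/6 = (-32 + 2*U**2)/6 = -16/3 + U**2/3)
t(-20)/y(92, 129) = (-16/3 + (1/3)*(-20)**2)/92 = (-16/3 + (1/3)*400)*(1/92) = (-16/3 + 400/3)*(1/92) = 128*(1/92) = 32/23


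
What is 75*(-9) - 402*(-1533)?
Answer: 615591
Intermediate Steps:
75*(-9) - 402*(-1533) = -675 + 616266 = 615591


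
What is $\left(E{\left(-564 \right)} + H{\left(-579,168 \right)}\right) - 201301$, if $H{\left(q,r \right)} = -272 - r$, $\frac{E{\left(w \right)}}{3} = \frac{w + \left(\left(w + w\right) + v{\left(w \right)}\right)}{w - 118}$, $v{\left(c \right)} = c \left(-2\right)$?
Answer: $- \frac{68792835}{341} \approx -2.0174 \cdot 10^{5}$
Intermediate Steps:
$v{\left(c \right)} = - 2 c$
$E{\left(w \right)} = \frac{3 w}{-118 + w}$ ($E{\left(w \right)} = 3 \frac{w + \left(\left(w + w\right) - 2 w\right)}{w - 118} = 3 \frac{w + \left(2 w - 2 w\right)}{-118 + w} = 3 \frac{w + 0}{-118 + w} = 3 \frac{w}{-118 + w} = \frac{3 w}{-118 + w}$)
$\left(E{\left(-564 \right)} + H{\left(-579,168 \right)}\right) - 201301 = \left(3 \left(-564\right) \frac{1}{-118 - 564} - 440\right) - 201301 = \left(3 \left(-564\right) \frac{1}{-682} - 440\right) - 201301 = \left(3 \left(-564\right) \left(- \frac{1}{682}\right) - 440\right) - 201301 = \left(\frac{846}{341} - 440\right) - 201301 = - \frac{149194}{341} - 201301 = - \frac{68792835}{341}$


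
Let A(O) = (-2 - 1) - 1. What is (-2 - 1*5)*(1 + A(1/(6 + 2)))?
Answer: 21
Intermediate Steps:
A(O) = -4 (A(O) = -3 - 1 = -4)
(-2 - 1*5)*(1 + A(1/(6 + 2))) = (-2 - 1*5)*(1 - 4) = (-2 - 5)*(-3) = -7*(-3) = 21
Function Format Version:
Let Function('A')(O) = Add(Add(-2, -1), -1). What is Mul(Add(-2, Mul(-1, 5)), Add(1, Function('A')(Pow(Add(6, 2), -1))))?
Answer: 21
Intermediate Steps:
Function('A')(O) = -4 (Function('A')(O) = Add(-3, -1) = -4)
Mul(Add(-2, Mul(-1, 5)), Add(1, Function('A')(Pow(Add(6, 2), -1)))) = Mul(Add(-2, Mul(-1, 5)), Add(1, -4)) = Mul(Add(-2, -5), -3) = Mul(-7, -3) = 21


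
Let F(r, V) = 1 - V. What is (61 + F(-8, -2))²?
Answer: 4096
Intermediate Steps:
(61 + F(-8, -2))² = (61 + (1 - 1*(-2)))² = (61 + (1 + 2))² = (61 + 3)² = 64² = 4096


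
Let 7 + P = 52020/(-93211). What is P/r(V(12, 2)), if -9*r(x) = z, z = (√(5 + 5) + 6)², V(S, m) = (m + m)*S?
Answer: 8578287/1853254 - 1118907*√10/926627 ≈ 0.81030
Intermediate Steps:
V(S, m) = 2*S*m (V(S, m) = (2*m)*S = 2*S*m)
z = (6 + √10)² (z = (√10 + 6)² = (6 + √10)² ≈ 83.947)
r(x) = -(6 + √10)²/9
P = -41441/5483 (P = -7 + 52020/(-93211) = -7 + 52020*(-1/93211) = -7 - 3060/5483 = -41441/5483 ≈ -7.5581)
P/r(V(12, 2)) = -41441*(-9/(6 + √10)²)/5483 = -(-372969)/(5483*(6 + √10)²) = 372969/(5483*(6 + √10)²)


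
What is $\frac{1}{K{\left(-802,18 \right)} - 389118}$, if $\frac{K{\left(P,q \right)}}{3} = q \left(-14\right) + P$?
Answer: $- \frac{1}{392280} \approx -2.5492 \cdot 10^{-6}$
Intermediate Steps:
$K{\left(P,q \right)} = - 42 q + 3 P$ ($K{\left(P,q \right)} = 3 \left(q \left(-14\right) + P\right) = 3 \left(- 14 q + P\right) = 3 \left(P - 14 q\right) = - 42 q + 3 P$)
$\frac{1}{K{\left(-802,18 \right)} - 389118} = \frac{1}{\left(\left(-42\right) 18 + 3 \left(-802\right)\right) - 389118} = \frac{1}{\left(-756 - 2406\right) - 389118} = \frac{1}{-3162 - 389118} = \frac{1}{-392280} = - \frac{1}{392280}$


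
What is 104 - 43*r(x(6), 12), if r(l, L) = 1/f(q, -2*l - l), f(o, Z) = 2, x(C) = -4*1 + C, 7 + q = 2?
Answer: 165/2 ≈ 82.500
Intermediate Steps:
q = -5 (q = -7 + 2 = -5)
x(C) = -4 + C
r(l, L) = ½ (r(l, L) = 1/2 = ½)
104 - 43*r(x(6), 12) = 104 - 43*½ = 104 - 43/2 = 165/2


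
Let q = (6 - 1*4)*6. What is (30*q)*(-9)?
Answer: -3240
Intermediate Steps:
q = 12 (q = (6 - 4)*6 = 2*6 = 12)
(30*q)*(-9) = (30*12)*(-9) = 360*(-9) = -3240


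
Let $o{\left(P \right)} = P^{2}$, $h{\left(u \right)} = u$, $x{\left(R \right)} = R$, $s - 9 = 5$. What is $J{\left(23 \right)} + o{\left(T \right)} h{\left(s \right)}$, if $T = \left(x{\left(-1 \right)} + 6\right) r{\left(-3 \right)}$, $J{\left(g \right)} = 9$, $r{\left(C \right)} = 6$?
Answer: $12609$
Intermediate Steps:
$s = 14$ ($s = 9 + 5 = 14$)
$T = 30$ ($T = \left(-1 + 6\right) 6 = 5 \cdot 6 = 30$)
$J{\left(23 \right)} + o{\left(T \right)} h{\left(s \right)} = 9 + 30^{2} \cdot 14 = 9 + 900 \cdot 14 = 9 + 12600 = 12609$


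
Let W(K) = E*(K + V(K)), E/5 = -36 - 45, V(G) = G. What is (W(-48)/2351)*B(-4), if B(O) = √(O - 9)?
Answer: 38880*I*√13/2351 ≈ 59.627*I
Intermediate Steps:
B(O) = √(-9 + O)
E = -405 (E = 5*(-36 - 45) = 5*(-81) = -405)
W(K) = -810*K (W(K) = -405*(K + K) = -810*K)
(W(-48)/2351)*B(-4) = (-810*(-48)/2351)*√(-9 - 4) = (38880*(1/2351))*√(-13) = 38880*(I*√13)/2351 = 38880*I*√13/2351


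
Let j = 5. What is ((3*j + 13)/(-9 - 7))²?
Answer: 49/16 ≈ 3.0625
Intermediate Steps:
((3*j + 13)/(-9 - 7))² = ((3*5 + 13)/(-9 - 7))² = ((15 + 13)/(-16))² = (28*(-1/16))² = (-7/4)² = 49/16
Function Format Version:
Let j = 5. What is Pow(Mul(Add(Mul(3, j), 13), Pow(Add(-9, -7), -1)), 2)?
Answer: Rational(49, 16) ≈ 3.0625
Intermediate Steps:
Pow(Mul(Add(Mul(3, j), 13), Pow(Add(-9, -7), -1)), 2) = Pow(Mul(Add(Mul(3, 5), 13), Pow(Add(-9, -7), -1)), 2) = Pow(Mul(Add(15, 13), Pow(-16, -1)), 2) = Pow(Mul(28, Rational(-1, 16)), 2) = Pow(Rational(-7, 4), 2) = Rational(49, 16)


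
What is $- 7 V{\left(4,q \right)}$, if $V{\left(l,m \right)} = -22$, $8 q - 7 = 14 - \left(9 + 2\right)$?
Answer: $154$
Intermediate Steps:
$q = \frac{5}{4}$ ($q = \frac{7}{8} + \frac{14 - \left(9 + 2\right)}{8} = \frac{7}{8} + \frac{14 - 11}{8} = \frac{7}{8} + \frac{1}{8} \cdot 3 = \frac{7}{8} + \frac{3}{8} = \frac{5}{4} \approx 1.25$)
$- 7 V{\left(4,q \right)} = \left(-7\right) \left(-22\right) = 154$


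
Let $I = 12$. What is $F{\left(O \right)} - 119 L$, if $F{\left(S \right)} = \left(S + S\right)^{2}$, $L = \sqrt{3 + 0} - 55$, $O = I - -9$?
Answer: $8309 - 119 \sqrt{3} \approx 8102.9$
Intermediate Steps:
$O = 21$ ($O = 12 - -9 = 12 + 9 = 21$)
$L = -55 + \sqrt{3}$ ($L = \sqrt{3} - 55 = -55 + \sqrt{3} \approx -53.268$)
$F{\left(S \right)} = 4 S^{2}$ ($F{\left(S \right)} = \left(2 S\right)^{2} = 4 S^{2}$)
$F{\left(O \right)} - 119 L = 4 \cdot 21^{2} - 119 \left(-55 + \sqrt{3}\right) = 4 \cdot 441 + \left(6545 - 119 \sqrt{3}\right) = 1764 + \left(6545 - 119 \sqrt{3}\right) = 8309 - 119 \sqrt{3}$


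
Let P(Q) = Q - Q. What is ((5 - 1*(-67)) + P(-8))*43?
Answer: 3096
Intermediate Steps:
P(Q) = 0
((5 - 1*(-67)) + P(-8))*43 = ((5 - 1*(-67)) + 0)*43 = ((5 + 67) + 0)*43 = (72 + 0)*43 = 72*43 = 3096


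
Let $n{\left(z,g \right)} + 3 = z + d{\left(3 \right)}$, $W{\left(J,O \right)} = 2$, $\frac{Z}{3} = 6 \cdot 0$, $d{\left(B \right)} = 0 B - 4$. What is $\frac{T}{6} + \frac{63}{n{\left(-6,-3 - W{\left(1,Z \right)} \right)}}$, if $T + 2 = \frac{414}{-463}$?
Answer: $- \frac{96217}{18057} \approx -5.3285$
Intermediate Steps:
$d{\left(B \right)} = -4$ ($d{\left(B \right)} = 0 - 4 = -4$)
$T = - \frac{1340}{463}$ ($T = -2 + \frac{414}{-463} = -2 + 414 \left(- \frac{1}{463}\right) = -2 - \frac{414}{463} = - \frac{1340}{463} \approx -2.8942$)
$Z = 0$ ($Z = 3 \cdot 6 \cdot 0 = 3 \cdot 0 = 0$)
$n{\left(z,g \right)} = -7 + z$ ($n{\left(z,g \right)} = -3 + \left(z - 4\right) = -3 + \left(-4 + z\right) = -7 + z$)
$\frac{T}{6} + \frac{63}{n{\left(-6,-3 - W{\left(1,Z \right)} \right)}} = - \frac{1340}{463 \cdot 6} + \frac{63}{-7 - 6} = \left(- \frac{1340}{463}\right) \frac{1}{6} + \frac{63}{-13} = - \frac{670}{1389} + 63 \left(- \frac{1}{13}\right) = - \frac{670}{1389} - \frac{63}{13} = - \frac{96217}{18057}$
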